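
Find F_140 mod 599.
330

Matrix identity: Q^n = [[F_(n+1), F_n], [F_n, F_(n-1)]] with Q = [[1,1],[1,0]].
n = 140 = 10001100₂. Square-and-multiply, entries mod 599:
Q^1 = [[1,1],[1,0]]
Q^2 = (Q^1)² = [[2,1],[1,1]]
Q^4 = (Q^2)² = [[5,3],[3,2]]
Q^8 = (Q^4)² = [[34,21],[21,13]]
Q^17 = (Q^8)²·Q = [[188,399],[399,388]]
Q^35 = (Q^17)²·Q = [[277,469],[469,407]]
Q^70 = (Q^35)² = [[185,331],[331,453]]
Q^140 = (Q^70)² = [[26,330],[330,295]]
F_140 mod 599 = Q^140[0][1] = 330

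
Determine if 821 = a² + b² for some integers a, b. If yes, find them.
14² + 25² (a=14, b=25)

Factorization: 821 = 821
By Fermat: n is sum of two squares iff every prime p ≡ 3 (mod 4) appears to even power.
All primes ≡ 3 (mod 4) appear to even power.
Search a = 0, 1, 2, … for 821 - a² a perfect square: first hit at a = 14: 821 - 196 = 625 = 25².
821 = 14² + 25² = 196 + 625 ✓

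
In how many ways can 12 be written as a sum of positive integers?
77

p(n) counts ways to write n as a sum of positive integers (order ignored).
Euler's pentagonal recurrence: p(k) = p(k-1) + p(k-2) - p(k-5) - p(k-7) + p(k-12) + p(k-15) - ... (offsets j(3j∓1)/2, signs ++--, p(0)=1, p(<0)=0).
DP table for k = 0..11: p(0)=1, p(1)=1, p(2)=2, p(3)=3, p(4)=5, p(5)=7, p(6)=11, p(7)=15, p(8)=22, p(9)=30, p(10)=42, p(11)=56.
Final step: p(12) = p(11) + p(10) - p(7) - p(5) + p(0)
= 56 + 42 - 15 - 7 + 1
= 77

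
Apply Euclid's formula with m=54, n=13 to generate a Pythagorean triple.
(2747, 1404, 3085)

Euclid's formula: a = m² - n², b = 2mn, c = m² + n²
m = 54, n = 13
a = 54² - 13² = 2916 - 169 = 2747
b = 2 × 54 × 13 = 1404
c = 54² + 13² = 2916 + 169 = 3085
Verification: 2747² + 1404² = 7546009 + 1971216 = 9517225 = 3085² ✓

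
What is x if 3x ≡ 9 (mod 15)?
x ≡ 3 (mod 5)

gcd(3, 15) = 3, which divides 9, so solutions exist.
Divide through by 3: x ≡ 3 (mod 5).
The coefficient of x is now 1, so x ≡ 3 (mod 5).
Check: 3 × 3 = 9 ≡ 9 (mod 15).
x ≡ 3 (mod 5), giving 3 solutions mod 15.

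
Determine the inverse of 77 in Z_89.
37

gcd(77, 89) = 1, so the inverse exists.
Extended Euclidean algorithm on (89, 77):
89 = 1 × 77 + 12  ⟹  12 = (1)·89 + (-1)·77
77 = 6 × 12 + 5  ⟹  5 = (-6)·89 + (7)·77
12 = 2 × 5 + 2  ⟹  2 = (13)·89 + (-15)·77
5 = 2 × 2 + 1  ⟹  1 = (-32)·89 + (37)·77
So (37)·77 ≡ 1 (mod 89), i.e. 77^(-1) ≡ 37 (mod 89).
Check: 77 × 37 = 2849 ≡ 1 (mod 89)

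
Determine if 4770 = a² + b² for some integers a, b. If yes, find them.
3² + 69² (a=3, b=69)

Factorization: 4770 = 2 × 3^2 × 5 × 53
By Fermat: n is sum of two squares iff every prime p ≡ 3 (mod 4) appears to even power.
All primes ≡ 3 (mod 4) appear to even power.
Search a = 0, 1, 2, … for 4770 - a² a perfect square: first hit at a = 3: 4770 - 9 = 4761 = 69².
4770 = 3² + 69² = 9 + 4761 ✓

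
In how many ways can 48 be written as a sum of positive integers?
147273

p(n) counts ways to write n as a sum of positive integers (order ignored).
Euler's pentagonal recurrence: p(k) = p(k-1) + p(k-2) - p(k-5) - p(k-7) + p(k-12) + p(k-15) - ... (offsets j(3j∓1)/2, signs ++--, p(0)=1, p(<0)=0).
DP table for k = 0..47: p(0)=1, p(1)=1, p(2)=2, p(3)=3, p(4)=5, p(5)=7, p(6)=11, p(7)=15, p(8)=22, p(9)=30, p(10)=42, p(11)=56, p(12)=77, p(13)=101, p(14)=135, p(15)=176, p(16)=231, p(17)=297, p(18)=385, p(19)=490, p(20)=627, p(21)=792, p(22)=1002, p(23)=1255, p(24)=1575, p(25)=1958, p(26)=2436, p(27)=3010, p(28)=3718, p(29)=4565, p(30)=5604, p(31)=6842, p(32)=8349, p(33)=10143, p(34)=12310, p(35)=14883, p(36)=17977, p(37)=21637, p(38)=26015, p(39)=31185, p(40)=37338, p(41)=44583, p(42)=53174, p(43)=63261, p(44)=75175, p(45)=89134, p(46)=105558, p(47)=124754.
Final step: p(48) = p(47) + p(46) - p(43) - p(41) + p(36) + p(33) - p(26) - p(22) + p(13) + p(8)
= 124754 + 105558 - 63261 - 44583 + 17977 + 10143 - 2436 - 1002 + 101 + 22
= 147273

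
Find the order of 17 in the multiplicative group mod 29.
4

29 is prime, so ord(17) divides φ(29) = 28.
Divisors of 28: 1, 2, 4, 7, 14, 28.
Repeated squaring: 17^1 ≡ 17, 17^2 ≡ 28, 17^4 ≡ 1, 17^8 ≡ 1, 17^16 ≡ 1 (mod 29).
Test 17^d mod 29 for each divisor d in increasing order:
17^1 ≡ 17
17^2 ≡ 28
17^4 ≡ 1  ← first divisor giving 1
The order is 4.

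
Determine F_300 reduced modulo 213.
162

Matrix identity: Q^n = [[F_(n+1), F_n], [F_n, F_(n-1)]] with Q = [[1,1],[1,0]].
n = 300 = 100101100₂. Square-and-multiply, entries mod 213:
Q^1 = [[1,1],[1,0]]
Q^2 = (Q^1)² = [[2,1],[1,1]]
Q^4 = (Q^2)² = [[5,3],[3,2]]
Q^9 = (Q^4)²·Q = [[55,34],[34,21]]
Q^18 = (Q^9)² = [[134,28],[28,106]]
Q^37 = (Q^18)²·Q = [[113,209],[209,117]]
Q^75 = (Q^37)²·Q = [[150,5],[5,145]]
Q^150 = (Q^75)² = [[160,197],[197,176]]
Q^300 = (Q^150)² = [[83,162],[162,134]]
F_300 mod 213 = Q^300[0][1] = 162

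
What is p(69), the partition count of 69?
3554345

p(n) counts ways to write n as a sum of positive integers (order ignored).
Euler's pentagonal recurrence: p(k) = p(k-1) + p(k-2) - p(k-5) - p(k-7) + p(k-12) + p(k-15) - ... (offsets j(3j∓1)/2, signs ++--, p(0)=1, p(<0)=0).
DP table for k = 0..68: p(0)=1, p(1)=1, p(2)=2, p(3)=3, p(4)=5, p(5)=7, p(6)=11, p(7)=15, p(8)=22, p(9)=30, p(10)=42, p(11)=56, p(12)=77, p(13)=101, p(14)=135, p(15)=176, p(16)=231, p(17)=297, p(18)=385, p(19)=490, p(20)=627, p(21)=792, p(22)=1002, p(23)=1255, p(24)=1575, p(25)=1958, p(26)=2436, p(27)=3010, p(28)=3718, p(29)=4565, p(30)=5604, p(31)=6842, p(32)=8349, p(33)=10143, p(34)=12310, p(35)=14883, p(36)=17977, p(37)=21637, p(38)=26015, p(39)=31185, p(40)=37338, p(41)=44583, p(42)=53174, p(43)=63261, p(44)=75175, p(45)=89134, p(46)=105558, p(47)=124754, p(48)=147273, p(49)=173525, p(50)=204226, p(51)=239943, p(52)=281589, p(53)=329931, p(54)=386155, p(55)=451276, p(56)=526823, p(57)=614154, p(58)=715220, p(59)=831820, p(60)=966467, p(61)=1121505, p(62)=1300156, p(63)=1505499, p(64)=1741630, p(65)=2012558, p(66)=2323520, p(67)=2679689, p(68)=3087735.
Final step: p(69) = p(68) + p(67) - p(64) - p(62) + p(57) + p(54) - p(47) - p(43) + p(34) + p(29) - p(18) - p(12)
= 3087735 + 2679689 - 1741630 - 1300156 + 614154 + 386155 - 124754 - 63261 + 12310 + 4565 - 385 - 77
= 3554345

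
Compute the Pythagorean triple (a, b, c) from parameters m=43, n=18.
(1525, 1548, 2173)

Euclid's formula: a = m² - n², b = 2mn, c = m² + n²
m = 43, n = 18
a = 43² - 18² = 1849 - 324 = 1525
b = 2 × 43 × 18 = 1548
c = 43² + 18² = 1849 + 324 = 2173
Verification: 1525² + 1548² = 2325625 + 2396304 = 4721929 = 2173² ✓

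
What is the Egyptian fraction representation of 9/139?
1/16 + 1/445 + 1/989680

Greedy algorithm:
9/139: ceiling(139/9) = 16, use 1/16
5/2224: ceiling(2224/5) = 445, use 1/445
1/989680: ceiling(989680/1) = 989680, use 1/989680
Result: 9/139 = 1/16 + 1/445 + 1/989680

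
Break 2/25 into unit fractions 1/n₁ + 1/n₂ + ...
1/13 + 1/325

Greedy algorithm:
2/25: ceiling(25/2) = 13, use 1/13
1/325: ceiling(325/1) = 325, use 1/325
Result: 2/25 = 1/13 + 1/325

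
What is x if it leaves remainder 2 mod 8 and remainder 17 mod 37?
202

Using Chinese Remainder Theorem:
M = 8 × 37 = 296
M1 = 37, M2 = 8
y1 = 37^(-1) mod 8 = 5
y2 = 8^(-1) mod 37 = 14
x = (2×37×5 + 17×8×14) mod 296 = 202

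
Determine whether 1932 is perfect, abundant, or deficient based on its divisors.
abundant

Proper divisors of 1932: sum = 1 + 2 + 3 + 4 + 6 + 7 + 12 + 14 + ... + 322 + 483 + 644 + 966 (23 divisors) = 3444
Since 3444 > 1932, 1932 is abundant.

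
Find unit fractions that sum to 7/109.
1/16 + 1/582 + 1/507504

Greedy algorithm:
7/109: ceiling(109/7) = 16, use 1/16
3/1744: ceiling(1744/3) = 582, use 1/582
1/507504: ceiling(507504/1) = 507504, use 1/507504
Result: 7/109 = 1/16 + 1/582 + 1/507504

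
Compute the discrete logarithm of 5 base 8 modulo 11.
8

Baby-step giant-step with step n = ⌈√11⌉ = 4.
Baby steps 8^j mod 11 (j:value) for j=0..3: 0:1, 1:8, 2:9, 3:6.
Giant-step multiplier: 8^(-4) ≡ 8^(10-4) = 8^6 ≡ 3 (mod 11).
Giant steps γ_i = 5·3^i mod 11: γ_0=5, γ_1=4, γ_2=1 (in table at j=0).
x = i·n + j = 2·4 + 0 = 8.
Check: 8^8 ≡ 5 (mod 11).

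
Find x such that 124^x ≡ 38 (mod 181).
176

Baby-step giant-step with step n = ⌈√181⌉ = 14.
Baby steps 124^j mod 181 (j:value) for j=0..13: 0:1, 1:124, 2:172, 3:151, 4:81, 5:89, 6:176, 7:104, 8:45, 9:150, 10:138, 11:98, 12:25, 13:23.
Giant-step multiplier: 124^(-14) ≡ 124^(180-14) = 124^166 ≡ 37 (mod 181).
Giant steps γ_i = 38·37^i mod 181: γ_0=38, γ_1=139, γ_2=75, γ_3=60, γ_4=48, γ_5=147, γ_6=9, γ_7=152, γ_8=13, γ_9=119, γ_10=59, γ_11=11, γ_12=45 (in table at j=8).
x = i·n + j = 12·14 + 8 = 176.
Check: 124^176 ≡ 38 (mod 181).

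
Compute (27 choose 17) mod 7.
4

Using Lucas' theorem:
Write n=27 and k=17 in base 7:
n in base 7: [3, 6]
k in base 7: [2, 3]
C(27,17) mod 7 = ∏ C(n_i, k_i) mod 7
Digit binomials (mod 7): C(3,2) = 3; C(6,3) = 20 ≡ 6
Product: 3 × 6 = 18 ≡ 4 (mod 7)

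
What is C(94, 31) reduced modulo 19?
4

Using Lucas' theorem:
Write n=94 and k=31 in base 19:
n in base 19: [4, 18]
k in base 19: [1, 12]
C(94,31) mod 19 = ∏ C(n_i, k_i) mod 19
Digit binomials (mod 19): C(4,1) = 4; C(18,12) = 18564 ≡ 1
Product: 4 × 1 = 4 ≡ 4 (mod 19)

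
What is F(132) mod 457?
231

Matrix identity: Q^n = [[F_(n+1), F_n], [F_n, F_(n-1)]] with Q = [[1,1],[1,0]].
n = 132 = 10000100₂. Square-and-multiply, entries mod 457:
Q^1 = [[1,1],[1,0]]
Q^2 = (Q^1)² = [[2,1],[1,1]]
Q^4 = (Q^2)² = [[5,3],[3,2]]
Q^8 = (Q^4)² = [[34,21],[21,13]]
Q^16 = (Q^8)² = [[226,73],[73,153]]
Q^33 = (Q^16)²·Q = [[441,194],[194,247]]
Q^66 = (Q^33)² = [[418,28],[28,390]]
Q^132 = (Q^66)² = [[20,231],[231,246]]
F_132 mod 457 = Q^132[0][1] = 231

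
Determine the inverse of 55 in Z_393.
343

gcd(55, 393) = 1, so the inverse exists.
Extended Euclidean algorithm on (393, 55):
393 = 7 × 55 + 8  ⟹  8 = (1)·393 + (-7)·55
55 = 6 × 8 + 7  ⟹  7 = (-6)·393 + (43)·55
8 = 1 × 7 + 1  ⟹  1 = (7)·393 + (-50)·55
So (-50)·55 ≡ 1 (mod 393), i.e. 55^(-1) ≡ -50 ≡ 343 (mod 393).
Check: 55 × 343 = 18865 ≡ 1 (mod 393)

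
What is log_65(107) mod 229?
57

Baby-step giant-step with step n = ⌈√229⌉ = 16.
Baby steps 65^j mod 229 (j:value) for j=0..15: 0:1, 1:65, 2:103, 3:54, 4:75, 5:66, 6:168, 7:157, 8:129, 9:141, 10:5, 11:96, 12:57, 13:41, 14:146, 15:101.
Giant-step multiplier: 65^(-16) ≡ 65^(228-16) = 65^212 ≡ 3 (mod 229).
Giant steps γ_i = 107·3^i mod 229: γ_0=107, γ_1=92, γ_2=47, γ_3=141 (in table at j=9).
x = i·n + j = 3·16 + 9 = 57.
Check: 65^57 ≡ 107 (mod 229).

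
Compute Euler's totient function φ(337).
336

337 = 337
φ(n) = n × ∏(1 - 1/p) for each prime p dividing n
φ(337) = 337 × (1 - 1/337) = 336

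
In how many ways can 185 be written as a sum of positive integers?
1071823774337

p(n) counts ways to write n as a sum of positive integers (order ignored).
Euler's pentagonal recurrence: p(k) = p(k-1) + p(k-2) - p(k-5) - p(k-7) + p(k-12) + p(k-15) - ... (offsets j(3j∓1)/2, signs ++--, p(0)=1, p(<0)=0).
DP table for k = 0..184: p(0)=1, p(1)=1, p(2)=2, p(3)=3, p(4)=5, p(5)=7, p(6)=11, p(7)=15, p(8)=22, p(9)=30, p(10)=42, p(11)=56, p(12)=77, p(13)=101, p(14)=135, p(15)=176, p(16)=231, p(17)=297, p(18)=385, p(19)=490, p(20)=627, p(21)=792, p(22)=1002, p(23)=1255, p(24)=1575, p(25)=1958, p(26)=2436, p(27)=3010, p(28)=3718, p(29)=4565, p(30)=5604, p(31)=6842, p(32)=8349, p(33)=10143, p(34)=12310, p(35)=14883, p(36)=17977, p(37)=21637, p(38)=26015, p(39)=31185, p(40)=37338, p(41)=44583, p(42)=53174, p(43)=63261, p(44)=75175, p(45)=89134, p(46)=105558, p(47)=124754, p(48)=147273, p(49)=173525, p(50)=204226, p(51)=239943, p(52)=281589, p(53)=329931, p(54)=386155, p(55)=451276, p(56)=526823, p(57)=614154, p(58)=715220, p(59)=831820, p(60)=966467, p(61)=1121505, p(62)=1300156, p(63)=1505499, p(64)=1741630, p(65)=2012558, p(66)=2323520, p(67)=2679689, p(68)=3087735, p(69)=3554345, p(70)=4087968, p(71)=4697205, p(72)=5392783, p(73)=6185689, p(74)=7089500, p(75)=8118264, p(76)=9289091, p(77)=10619863, p(78)=12132164, p(79)=13848650, p(80)=15796476, p(81)=18004327, p(82)=20506255, p(83)=23338469, p(84)=26543660, p(85)=30167357, p(86)=34262962, p(87)=38887673, p(88)=44108109, p(89)=49995925, p(90)=56634173, p(91)=64112359, p(92)=72533807, p(93)=82010177, p(94)=92669720, p(95)=104651419, p(96)=118114304, p(97)=133230930, p(98)=150198136, p(99)=169229875, p(100)=190569292, p(101)=214481126, p(102)=241265379, p(103)=271248950, p(104)=304801365, p(105)=342325709, p(106)=384276336, p(107)=431149389, p(108)=483502844, p(109)=541946240, p(110)=607163746, p(111)=679903203, p(112)=761002156, p(113)=851376628, p(114)=952050665, p(115)=1064144451, p(116)=1188908248, p(117)=1327710076, p(118)=1482074143, p(119)=1653668665, p(120)=1844349560, p(121)=2056148051, p(122)=2291320912, p(123)=2552338241, p(124)=2841940500, p(125)=3163127352, p(126)=3519222692, p(127)=3913864295, p(128)=4351078600, p(129)=4835271870, p(130)=5371315400, p(131)=5964539504, p(132)=6620830889, p(133)=7346629512, p(134)=8149040695, p(135)=9035836076, p(136)=10015581680, p(137)=11097645016, p(138)=12292341831, p(139)=13610949895, p(140)=15065878135, p(141)=16670689208, p(142)=18440293320, p(143)=20390982757, p(144)=22540654445, p(145)=24908858009, p(146)=27517052599, p(147)=30388671978, p(148)=33549419497, p(149)=37027355200, p(150)=40853235313, p(151)=45060624582, p(152)=49686288421, p(153)=54770336324, p(154)=60356673280, p(155)=66493182097, p(156)=73232243759, p(157)=80630964769, p(158)=88751778802, p(159)=97662728555, p(160)=107438159466, p(161)=118159068427, p(162)=129913904637, p(163)=142798995930, p(164)=156919475295, p(165)=172389800255, p(166)=189334822579, p(167)=207890420102, p(168)=228204732751, p(169)=250438925115, p(170)=274768617130, p(171)=301384802048, p(172)=330495499613, p(173)=362326859895, p(174)=397125074750, p(175)=435157697830, p(176)=476715857290, p(177)=522115831195, p(178)=571701605655, p(179)=625846753120, p(180)=684957390936, p(181)=749474411781, p(182)=819876908323, p(183)=896684817527, p(184)=980462880430.
Final step: p(185) = p(184) + p(183) - p(180) - p(178) + p(173) + p(170) - p(163) - p(159) + p(150) + p(145) - p(134) - p(128) + p(115) + p(108) - p(93) - p(85) + p(68) + p(59) - p(40) - p(30) + p(9)
= 980462880430 + 896684817527 - 684957390936 - 571701605655 + 362326859895 + 274768617130 - 142798995930 - 97662728555 + 40853235313 + 24908858009 - 8149040695 - 4351078600 + 1064144451 + 483502844 - 82010177 - 30167357 + 3087735 + 831820 - 37338 - 5604 + 30
= 1071823774337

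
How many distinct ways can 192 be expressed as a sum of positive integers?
1987276856363

p(n) counts ways to write n as a sum of positive integers (order ignored).
Euler's pentagonal recurrence: p(k) = p(k-1) + p(k-2) - p(k-5) - p(k-7) + p(k-12) + p(k-15) - ... (offsets j(3j∓1)/2, signs ++--, p(0)=1, p(<0)=0).
DP table for k = 0..191: p(0)=1, p(1)=1, p(2)=2, p(3)=3, p(4)=5, p(5)=7, p(6)=11, p(7)=15, p(8)=22, p(9)=30, p(10)=42, p(11)=56, p(12)=77, p(13)=101, p(14)=135, p(15)=176, p(16)=231, p(17)=297, p(18)=385, p(19)=490, p(20)=627, p(21)=792, p(22)=1002, p(23)=1255, p(24)=1575, p(25)=1958, p(26)=2436, p(27)=3010, p(28)=3718, p(29)=4565, p(30)=5604, p(31)=6842, p(32)=8349, p(33)=10143, p(34)=12310, p(35)=14883, p(36)=17977, p(37)=21637, p(38)=26015, p(39)=31185, p(40)=37338, p(41)=44583, p(42)=53174, p(43)=63261, p(44)=75175, p(45)=89134, p(46)=105558, p(47)=124754, p(48)=147273, p(49)=173525, p(50)=204226, p(51)=239943, p(52)=281589, p(53)=329931, p(54)=386155, p(55)=451276, p(56)=526823, p(57)=614154, p(58)=715220, p(59)=831820, p(60)=966467, p(61)=1121505, p(62)=1300156, p(63)=1505499, p(64)=1741630, p(65)=2012558, p(66)=2323520, p(67)=2679689, p(68)=3087735, p(69)=3554345, p(70)=4087968, p(71)=4697205, p(72)=5392783, p(73)=6185689, p(74)=7089500, p(75)=8118264, p(76)=9289091, p(77)=10619863, p(78)=12132164, p(79)=13848650, p(80)=15796476, p(81)=18004327, p(82)=20506255, p(83)=23338469, p(84)=26543660, p(85)=30167357, p(86)=34262962, p(87)=38887673, p(88)=44108109, p(89)=49995925, p(90)=56634173, p(91)=64112359, p(92)=72533807, p(93)=82010177, p(94)=92669720, p(95)=104651419, p(96)=118114304, p(97)=133230930, p(98)=150198136, p(99)=169229875, p(100)=190569292, p(101)=214481126, p(102)=241265379, p(103)=271248950, p(104)=304801365, p(105)=342325709, p(106)=384276336, p(107)=431149389, p(108)=483502844, p(109)=541946240, p(110)=607163746, p(111)=679903203, p(112)=761002156, p(113)=851376628, p(114)=952050665, p(115)=1064144451, p(116)=1188908248, p(117)=1327710076, p(118)=1482074143, p(119)=1653668665, p(120)=1844349560, p(121)=2056148051, p(122)=2291320912, p(123)=2552338241, p(124)=2841940500, p(125)=3163127352, p(126)=3519222692, p(127)=3913864295, p(128)=4351078600, p(129)=4835271870, p(130)=5371315400, p(131)=5964539504, p(132)=6620830889, p(133)=7346629512, p(134)=8149040695, p(135)=9035836076, p(136)=10015581680, p(137)=11097645016, p(138)=12292341831, p(139)=13610949895, p(140)=15065878135, p(141)=16670689208, p(142)=18440293320, p(143)=20390982757, p(144)=22540654445, p(145)=24908858009, p(146)=27517052599, p(147)=30388671978, p(148)=33549419497, p(149)=37027355200, p(150)=40853235313, p(151)=45060624582, p(152)=49686288421, p(153)=54770336324, p(154)=60356673280, p(155)=66493182097, p(156)=73232243759, p(157)=80630964769, p(158)=88751778802, p(159)=97662728555, p(160)=107438159466, p(161)=118159068427, p(162)=129913904637, p(163)=142798995930, p(164)=156919475295, p(165)=172389800255, p(166)=189334822579, p(167)=207890420102, p(168)=228204732751, p(169)=250438925115, p(170)=274768617130, p(171)=301384802048, p(172)=330495499613, p(173)=362326859895, p(174)=397125074750, p(175)=435157697830, p(176)=476715857290, p(177)=522115831195, p(178)=571701605655, p(179)=625846753120, p(180)=684957390936, p(181)=749474411781, p(182)=819876908323, p(183)=896684817527, p(184)=980462880430, p(185)=1071823774337, p(186)=1171432692373, p(187)=1280011042268, p(188)=1398341745571, p(189)=1527273599625, p(190)=1667727404093, p(191)=1820701100652.
Final step: p(192) = p(191) + p(190) - p(187) - p(185) + p(180) + p(177) - p(170) - p(166) + p(157) + p(152) - p(141) - p(135) + p(122) + p(115) - p(100) - p(92) + p(75) + p(66) - p(47) - p(37) + p(16) + p(5)
= 1820701100652 + 1667727404093 - 1280011042268 - 1071823774337 + 684957390936 + 522115831195 - 274768617130 - 189334822579 + 80630964769 + 49686288421 - 16670689208 - 9035836076 + 2291320912 + 1064144451 - 190569292 - 72533807 + 8118264 + 2323520 - 124754 - 21637 + 231 + 7
= 1987276856363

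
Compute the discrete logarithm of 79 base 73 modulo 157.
111

Baby-step giant-step with step n = ⌈√157⌉ = 13.
Baby steps 73^j mod 157 (j:value) for j=0..12: 0:1, 1:73, 2:148, 3:128, 4:81, 5:104, 6:56, 7:6, 8:124, 9:103, 10:140, 11:15, 12:153.
Giant-step multiplier: 73^(-13) ≡ 73^(156-13) = 73^143 ≡ 50 (mod 157).
Giant steps γ_i = 79·50^i mod 157: γ_0=79, γ_1=25, γ_2=151, γ_3=14, γ_4=72, γ_5=146, γ_6=78, γ_7=132, γ_8=6 (in table at j=7).
x = i·n + j = 8·13 + 7 = 111.
Check: 73^111 ≡ 79 (mod 157).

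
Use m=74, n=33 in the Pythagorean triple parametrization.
(4387, 4884, 6565)

Euclid's formula: a = m² - n², b = 2mn, c = m² + n²
m = 74, n = 33
a = 74² - 33² = 5476 - 1089 = 4387
b = 2 × 74 × 33 = 4884
c = 74² + 33² = 5476 + 1089 = 6565
Verification: 4387² + 4884² = 19245769 + 23853456 = 43099225 = 6565² ✓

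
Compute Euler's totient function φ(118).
58

118 = 2 × 59
φ(n) = n × ∏(1 - 1/p) for each prime p dividing n
φ(118) = 118 × (1 - 1/2) × (1 - 1/59) = 58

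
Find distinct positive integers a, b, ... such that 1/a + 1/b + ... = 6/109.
1/19 + 1/415 + 1/214867 + 1/61556888719 + 1/5683875823083467302723 + 1/64612888744465525793841376769540622379126735

Greedy algorithm:
6/109: ceiling(109/6) = 19, use 1/19
5/2071: ceiling(2071/5) = 415, use 1/415
4/859465: ceiling(859465/4) = 214867, use 1/214867
3/184670666155: ceiling(184670666155/3) = 61556888719, use 1/61556888719
2/11367751646166934605445: ceiling(11367751646166934605445/2) = 5683875823083467302723, use 1/5683875823083467302723
1/64612888744465525793841376769540622379126735: ceiling(64612888744465525793841376769540622379126735/1) = 64612888744465525793841376769540622379126735, use 1/64612888744465525793841376769540622379126735
Result: 6/109 = 1/19 + 1/415 + 1/214867 + 1/61556888719 + 1/5683875823083467302723 + 1/64612888744465525793841376769540622379126735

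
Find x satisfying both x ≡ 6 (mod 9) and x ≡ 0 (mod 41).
123

Using Chinese Remainder Theorem:
M = 9 × 41 = 369
M1 = 41, M2 = 9
y1 = 41^(-1) mod 9 = 2
y2 = 9^(-1) mod 41 = 32
x = (6×41×2 + 0×9×32) mod 369 = 123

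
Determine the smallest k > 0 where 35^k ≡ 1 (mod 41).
40

41 is prime, so ord(35) divides φ(41) = 40.
Divisors of 40: 1, 2, 4, 5, 8, 10, 20, 40.
Repeated squaring: 35^1 ≡ 35, 35^2 ≡ 36, 35^4 ≡ 25, 35^8 ≡ 10, 35^16 ≡ 18, 35^32 ≡ 37 (mod 41).
Test 35^d mod 41 for each divisor d in increasing order:
35^1 ≡ 35
35^2 ≡ 36
35^4 ≡ 25
35^5 = 35^4·35^1 ≡ 14
35^8 ≡ 10
35^10 = 35^8·35^2 ≡ 32
35^20 = 35^16·35^4 ≡ 40
35^40 = 35^32·35^8 ≡ 1  ← first divisor giving 1
The order is 40.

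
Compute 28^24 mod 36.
28

Repeated squaring. Binary of 24 = 11000.
28^1 ≡ 28 (mod 36); 28^2 ≡ 28 (mod 36); 28^4 ≡ 28 (mod 36); 28^8 ≡ 28 (mod 36); 28^16 ≡ 28 (mod 36)
28^24 = 28^8 × 28^16 ≡ 28 (mod 36)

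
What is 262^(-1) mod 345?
133

gcd(262, 345) = 1, so the inverse exists.
Extended Euclidean algorithm on (345, 262):
345 = 1 × 262 + 83  ⟹  83 = (1)·345 + (-1)·262
262 = 3 × 83 + 13  ⟹  13 = (-3)·345 + (4)·262
83 = 6 × 13 + 5  ⟹  5 = (19)·345 + (-25)·262
13 = 2 × 5 + 3  ⟹  3 = (-41)·345 + (54)·262
5 = 1 × 3 + 2  ⟹  2 = (60)·345 + (-79)·262
3 = 1 × 2 + 1  ⟹  1 = (-101)·345 + (133)·262
So (133)·262 ≡ 1 (mod 345), i.e. 262^(-1) ≡ 133 (mod 345).
Check: 262 × 133 = 34846 ≡ 1 (mod 345)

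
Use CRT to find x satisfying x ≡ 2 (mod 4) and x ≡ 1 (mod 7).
22

Using Chinese Remainder Theorem:
M = 4 × 7 = 28
M1 = 7, M2 = 4
y1 = 7^(-1) mod 4 = 3
y2 = 4^(-1) mod 7 = 2
x = (2×7×3 + 1×4×2) mod 28 = 22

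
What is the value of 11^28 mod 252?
25

Repeated squaring. Binary of 28 = 11100.
11^1 ≡ 11 (mod 252); 11^2 ≡ 121 (mod 252); 11^4 ≡ 25 (mod 252); 11^8 ≡ 121 (mod 252); 11^16 ≡ 25 (mod 252)
11^28 = 11^4 × 11^8 × 11^16 ≡ 25 (mod 252)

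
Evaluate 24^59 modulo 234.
162

Repeated squaring. Binary of 59 = 111011.
24^1 ≡ 24 (mod 234); 24^2 ≡ 108 (mod 234); 24^4 ≡ 198 (mod 234); 24^8 ≡ 126 (mod 234); 24^16 ≡ 198 (mod 234); 24^32 ≡ 126 (mod 234)
24^59 = 24^1 × 24^2 × 24^8 × 24^16 × 24^32 ≡ 162 (mod 234)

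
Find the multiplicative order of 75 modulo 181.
45

181 is prime, so ord(75) divides φ(181) = 180.
Divisors of 180: 1, 2, 3, 4, 5, 6, 9, 10, 12, 15, 18, 20, 30, 36, 45, 60, 90, 180.
Repeated squaring: 75^1 ≡ 75, 75^2 ≡ 14, 75^4 ≡ 15, 75^8 ≡ 44, 75^16 ≡ 126, 75^32 ≡ 129, 75^64 ≡ 170, 75^128 ≡ 121 (mod 181).
Test 75^d mod 181 for each divisor d in increasing order:
75^1 ≡ 75
75^2 ≡ 14
75^3 = 75^2·75^1 ≡ 145
75^4 ≡ 15
75^5 = 75^4·75^1 ≡ 39
75^6 = 75^4·75^2 ≡ 29
75^9 = 75^8·75^1 ≡ 42
75^10 = 75^8·75^2 ≡ 73
75^12 = 75^8·75^4 ≡ 117
75^15 = 75^8·75^4·75^2·75^1 ≡ 132
75^18 = 75^16·75^2 ≡ 135
75^20 = 75^16·75^4 ≡ 80
75^30 = 75^16·75^8·75^4·75^2 ≡ 48
75^36 = 75^32·75^4 ≡ 125
75^45 = 75^32·75^8·75^4·75^1 ≡ 1  ← first divisor giving 1
The order is 45.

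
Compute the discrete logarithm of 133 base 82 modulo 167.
34

Baby-step giant-step with step n = ⌈√167⌉ = 13.
Baby steps 82^j mod 167 (j:value) for j=0..12: 0:1, 1:82, 2:44, 3:101, 4:99, 5:102, 6:14, 7:146, 8:115, 9:78, 10:50, 11:92, 12:29.
Giant-step multiplier: 82^(-13) ≡ 82^(166-13) = 82^153 ≡ 71 (mod 167).
Giant steps γ_i = 133·71^i mod 167: γ_0=133, γ_1=91, γ_2=115 (in table at j=8).
x = i·n + j = 2·13 + 8 = 34.
Check: 82^34 ≡ 133 (mod 167).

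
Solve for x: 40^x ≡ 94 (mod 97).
58

Baby-step giant-step with step n = ⌈√97⌉ = 10.
Baby steps 40^j mod 97 (j:value) for j=0..9: 0:1, 1:40, 2:48, 3:77, 4:73, 5:10, 6:12, 7:92, 8:91, 9:51.
Giant-step multiplier: 40^(-10) ≡ 40^(96-10) = 40^86 ≡ 65 (mod 97).
Giant steps γ_i = 94·65^i mod 97: γ_0=94, γ_1=96, γ_2=32, γ_3=43, γ_4=79, γ_5=91 (in table at j=8).
x = i·n + j = 5·10 + 8 = 58.
Check: 40^58 ≡ 94 (mod 97).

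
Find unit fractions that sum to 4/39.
1/10 + 1/390

Greedy algorithm:
4/39: ceiling(39/4) = 10, use 1/10
1/390: ceiling(390/1) = 390, use 1/390
Result: 4/39 = 1/10 + 1/390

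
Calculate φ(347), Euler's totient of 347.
346

347 = 347
φ(n) = n × ∏(1 - 1/p) for each prime p dividing n
φ(347) = 347 × (1 - 1/347) = 346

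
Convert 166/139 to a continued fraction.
[1; 5, 6, 1, 3]

Euclidean algorithm steps:
166 = 1 × 139 + 27
139 = 5 × 27 + 4
27 = 6 × 4 + 3
4 = 1 × 3 + 1
3 = 3 × 1 + 0
Continued fraction: [1; 5, 6, 1, 3]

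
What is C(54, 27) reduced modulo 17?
0

Using Lucas' theorem:
Write n=54 and k=27 in base 17:
n in base 17: [3, 3]
k in base 17: [1, 10]
C(54,27) mod 17 = ∏ C(n_i, k_i) mod 17
Digit binomials (mod 17): C(3,1) = 3; C(3,10) = 0 (k_i > n_i)
Product: 3 × 0 = 0 ≡ 0 (mod 17)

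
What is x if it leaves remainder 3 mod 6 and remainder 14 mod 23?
129

Using Chinese Remainder Theorem:
M = 6 × 23 = 138
M1 = 23, M2 = 6
y1 = 23^(-1) mod 6 = 5
y2 = 6^(-1) mod 23 = 4
x = (3×23×5 + 14×6×4) mod 138 = 129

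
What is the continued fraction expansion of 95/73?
[1; 3, 3, 7]

Euclidean algorithm steps:
95 = 1 × 73 + 22
73 = 3 × 22 + 7
22 = 3 × 7 + 1
7 = 7 × 1 + 0
Continued fraction: [1; 3, 3, 7]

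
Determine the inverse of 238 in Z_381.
373

gcd(238, 381) = 1, so the inverse exists.
Extended Euclidean algorithm on (381, 238):
381 = 1 × 238 + 143  ⟹  143 = (1)·381 + (-1)·238
238 = 1 × 143 + 95  ⟹  95 = (-1)·381 + (2)·238
143 = 1 × 95 + 48  ⟹  48 = (2)·381 + (-3)·238
95 = 1 × 48 + 47  ⟹  47 = (-3)·381 + (5)·238
48 = 1 × 47 + 1  ⟹  1 = (5)·381 + (-8)·238
So (-8)·238 ≡ 1 (mod 381), i.e. 238^(-1) ≡ -8 ≡ 373 (mod 381).
Check: 238 × 373 = 88774 ≡ 1 (mod 381)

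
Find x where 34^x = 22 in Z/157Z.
13

Baby-step giant-step with step n = ⌈√157⌉ = 13.
Baby steps 34^j mod 157 (j:value) for j=0..12: 0:1, 1:34, 2:57, 3:54, 4:109, 5:95, 6:90, 7:77, 8:106, 9:150, 10:76, 11:72, 12:93.
Giant-step multiplier: 34^(-13) ≡ 34^(156-13) = 34^143 ≡ 50 (mod 157).
Giant steps γ_i = 22·50^i mod 157: γ_0=22, γ_1=1 (in table at j=0).
x = i·n + j = 1·13 + 0 = 13.
Check: 34^13 ≡ 22 (mod 157).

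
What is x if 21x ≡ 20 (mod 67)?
x ≡ 52 (mod 67)

gcd(21, 67) = 1, which divides 20, so solutions exist.
Find 21^(-1) mod 67 by the extended Euclidean algorithm:
67 = 3 × 21 + 4  ⟹  4 = (1)·67 + (-3)·21
21 = 5 × 4 + 1  ⟹  1 = (-5)·67 + (16)·21
So (16)·21 ≡ 1 (mod 67), i.e. 21^(-1) ≡ 16 (mod 67).
x ≡ 16 × 20 = 320 ≡ 52 (mod 67).
Check: 21 × 52 = 1092 ≡ 20 (mod 67).
Unique solution: x ≡ 52 (mod 67)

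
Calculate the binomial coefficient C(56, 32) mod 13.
0

Using Lucas' theorem:
Write n=56 and k=32 in base 13:
n in base 13: [4, 4]
k in base 13: [2, 6]
C(56,32) mod 13 = ∏ C(n_i, k_i) mod 13
Digit binomials (mod 13): C(4,2) = 6; C(4,6) = 0 (k_i > n_i)
Product: 6 × 0 = 0 ≡ 0 (mod 13)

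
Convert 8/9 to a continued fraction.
[0; 1, 8]

Euclidean algorithm steps:
8 = 0 × 9 + 8
9 = 1 × 8 + 1
8 = 8 × 1 + 0
Continued fraction: [0; 1, 8]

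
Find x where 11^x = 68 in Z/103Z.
26

Baby-step giant-step with step n = ⌈√103⌉ = 11.
Baby steps 11^j mod 103 (j:value) for j=0..10: 0:1, 1:11, 2:18, 3:95, 4:15, 5:62, 6:64, 7:86, 8:19, 9:3, 10:33.
Giant-step multiplier: 11^(-11) ≡ 11^(102-11) = 11^91 ≡ 21 (mod 103).
Giant steps γ_i = 68·21^i mod 103: γ_0=68, γ_1=89, γ_2=15 (in table at j=4).
x = i·n + j = 2·11 + 4 = 26.
Check: 11^26 ≡ 68 (mod 103).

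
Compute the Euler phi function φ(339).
224

339 = 3 × 113
φ(n) = n × ∏(1 - 1/p) for each prime p dividing n
φ(339) = 339 × (1 - 1/3) × (1 - 1/113) = 224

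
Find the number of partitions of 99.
169229875

p(n) counts ways to write n as a sum of positive integers (order ignored).
Euler's pentagonal recurrence: p(k) = p(k-1) + p(k-2) - p(k-5) - p(k-7) + p(k-12) + p(k-15) - ... (offsets j(3j∓1)/2, signs ++--, p(0)=1, p(<0)=0).
DP table for k = 0..98: p(0)=1, p(1)=1, p(2)=2, p(3)=3, p(4)=5, p(5)=7, p(6)=11, p(7)=15, p(8)=22, p(9)=30, p(10)=42, p(11)=56, p(12)=77, p(13)=101, p(14)=135, p(15)=176, p(16)=231, p(17)=297, p(18)=385, p(19)=490, p(20)=627, p(21)=792, p(22)=1002, p(23)=1255, p(24)=1575, p(25)=1958, p(26)=2436, p(27)=3010, p(28)=3718, p(29)=4565, p(30)=5604, p(31)=6842, p(32)=8349, p(33)=10143, p(34)=12310, p(35)=14883, p(36)=17977, p(37)=21637, p(38)=26015, p(39)=31185, p(40)=37338, p(41)=44583, p(42)=53174, p(43)=63261, p(44)=75175, p(45)=89134, p(46)=105558, p(47)=124754, p(48)=147273, p(49)=173525, p(50)=204226, p(51)=239943, p(52)=281589, p(53)=329931, p(54)=386155, p(55)=451276, p(56)=526823, p(57)=614154, p(58)=715220, p(59)=831820, p(60)=966467, p(61)=1121505, p(62)=1300156, p(63)=1505499, p(64)=1741630, p(65)=2012558, p(66)=2323520, p(67)=2679689, p(68)=3087735, p(69)=3554345, p(70)=4087968, p(71)=4697205, p(72)=5392783, p(73)=6185689, p(74)=7089500, p(75)=8118264, p(76)=9289091, p(77)=10619863, p(78)=12132164, p(79)=13848650, p(80)=15796476, p(81)=18004327, p(82)=20506255, p(83)=23338469, p(84)=26543660, p(85)=30167357, p(86)=34262962, p(87)=38887673, p(88)=44108109, p(89)=49995925, p(90)=56634173, p(91)=64112359, p(92)=72533807, p(93)=82010177, p(94)=92669720, p(95)=104651419, p(96)=118114304, p(97)=133230930, p(98)=150198136.
Final step: p(99) = p(98) + p(97) - p(94) - p(92) + p(87) + p(84) - p(77) - p(73) + p(64) + p(59) - p(48) - p(42) + p(29) + p(22) - p(7)
= 150198136 + 133230930 - 92669720 - 72533807 + 38887673 + 26543660 - 10619863 - 6185689 + 1741630 + 831820 - 147273 - 53174 + 4565 + 1002 - 15
= 169229875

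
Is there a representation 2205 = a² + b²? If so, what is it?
21² + 42² (a=21, b=42)

Factorization: 2205 = 3^2 × 5 × 7^2
By Fermat: n is sum of two squares iff every prime p ≡ 3 (mod 4) appears to even power.
All primes ≡ 3 (mod 4) appear to even power.
Search a = 0, 1, 2, … for 2205 - a² a perfect square: first hit at a = 21: 2205 - 441 = 1764 = 42².
2205 = 21² + 42² = 441 + 1764 ✓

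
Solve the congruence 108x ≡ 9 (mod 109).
x ≡ 100 (mod 109)

gcd(108, 109) = 1, which divides 9, so solutions exist.
Find 108^(-1) mod 109 by the extended Euclidean algorithm:
109 = 1 × 108 + 1  ⟹  1 = (1)·109 + (-1)·108
So (-1)·108 ≡ 1 (mod 109), i.e. 108^(-1) ≡ -1 ≡ 108 (mod 109).
x ≡ 108 × 9 = 972 ≡ 100 (mod 109).
Check: 108 × 100 = 10800 ≡ 9 (mod 109).
Unique solution: x ≡ 100 (mod 109)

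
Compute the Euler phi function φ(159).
104

159 = 3 × 53
φ(n) = n × ∏(1 - 1/p) for each prime p dividing n
φ(159) = 159 × (1 - 1/3) × (1 - 1/53) = 104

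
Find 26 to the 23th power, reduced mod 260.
156

Repeated squaring. Binary of 23 = 10111.
26^1 ≡ 26 (mod 260); 26^2 ≡ 156 (mod 260); 26^4 ≡ 156 (mod 260); 26^8 ≡ 156 (mod 260); 26^16 ≡ 156 (mod 260)
26^23 = 26^1 × 26^2 × 26^4 × 26^16 ≡ 156 (mod 260)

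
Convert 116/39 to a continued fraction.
[2; 1, 38]

Euclidean algorithm steps:
116 = 2 × 39 + 38
39 = 1 × 38 + 1
38 = 38 × 1 + 0
Continued fraction: [2; 1, 38]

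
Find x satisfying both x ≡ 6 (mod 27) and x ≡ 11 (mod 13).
141

Using Chinese Remainder Theorem:
M = 27 × 13 = 351
M1 = 13, M2 = 27
y1 = 13^(-1) mod 27 = 25
y2 = 27^(-1) mod 13 = 1
x = (6×13×25 + 11×27×1) mod 351 = 141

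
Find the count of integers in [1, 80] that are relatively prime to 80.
32

80 = 2^4 × 5
φ(n) = n × ∏(1 - 1/p) for each prime p dividing n
φ(80) = 80 × (1 - 1/2) × (1 - 1/5) = 32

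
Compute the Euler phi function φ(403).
360

403 = 13 × 31
φ(n) = n × ∏(1 - 1/p) for each prime p dividing n
φ(403) = 403 × (1 - 1/13) × (1 - 1/31) = 360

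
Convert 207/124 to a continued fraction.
[1; 1, 2, 41]

Euclidean algorithm steps:
207 = 1 × 124 + 83
124 = 1 × 83 + 41
83 = 2 × 41 + 1
41 = 41 × 1 + 0
Continued fraction: [1; 1, 2, 41]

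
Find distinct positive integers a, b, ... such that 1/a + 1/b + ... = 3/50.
1/17 + 1/850

Greedy algorithm:
3/50: ceiling(50/3) = 17, use 1/17
1/850: ceiling(850/1) = 850, use 1/850
Result: 3/50 = 1/17 + 1/850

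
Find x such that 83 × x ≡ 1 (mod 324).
203

gcd(83, 324) = 1, so the inverse exists.
Extended Euclidean algorithm on (324, 83):
324 = 3 × 83 + 75  ⟹  75 = (1)·324 + (-3)·83
83 = 1 × 75 + 8  ⟹  8 = (-1)·324 + (4)·83
75 = 9 × 8 + 3  ⟹  3 = (10)·324 + (-39)·83
8 = 2 × 3 + 2  ⟹  2 = (-21)·324 + (82)·83
3 = 1 × 2 + 1  ⟹  1 = (31)·324 + (-121)·83
So (-121)·83 ≡ 1 (mod 324), i.e. 83^(-1) ≡ -121 ≡ 203 (mod 324).
Check: 83 × 203 = 16849 ≡ 1 (mod 324)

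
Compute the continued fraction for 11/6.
[1; 1, 5]

Euclidean algorithm steps:
11 = 1 × 6 + 5
6 = 1 × 5 + 1
5 = 5 × 1 + 0
Continued fraction: [1; 1, 5]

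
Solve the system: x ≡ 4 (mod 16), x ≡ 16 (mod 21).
100

Using Chinese Remainder Theorem:
M = 16 × 21 = 336
M1 = 21, M2 = 16
y1 = 21^(-1) mod 16 = 13
y2 = 16^(-1) mod 21 = 4
x = (4×21×13 + 16×16×4) mod 336 = 100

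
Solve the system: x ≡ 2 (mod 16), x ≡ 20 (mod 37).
242

Using Chinese Remainder Theorem:
M = 16 × 37 = 592
M1 = 37, M2 = 16
y1 = 37^(-1) mod 16 = 13
y2 = 16^(-1) mod 37 = 7
x = (2×37×13 + 20×16×7) mod 592 = 242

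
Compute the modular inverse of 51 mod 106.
79

gcd(51, 106) = 1, so the inverse exists.
Extended Euclidean algorithm on (106, 51):
106 = 2 × 51 + 4  ⟹  4 = (1)·106 + (-2)·51
51 = 12 × 4 + 3  ⟹  3 = (-12)·106 + (25)·51
4 = 1 × 3 + 1  ⟹  1 = (13)·106 + (-27)·51
So (-27)·51 ≡ 1 (mod 106), i.e. 51^(-1) ≡ -27 ≡ 79 (mod 106).
Check: 51 × 79 = 4029 ≡ 1 (mod 106)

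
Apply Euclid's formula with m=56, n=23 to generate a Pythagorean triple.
(2607, 2576, 3665)

Euclid's formula: a = m² - n², b = 2mn, c = m² + n²
m = 56, n = 23
a = 56² - 23² = 3136 - 529 = 2607
b = 2 × 56 × 23 = 2576
c = 56² + 23² = 3136 + 529 = 3665
Verification: 2607² + 2576² = 6796449 + 6635776 = 13432225 = 3665² ✓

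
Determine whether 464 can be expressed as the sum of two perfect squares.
8² + 20² (a=8, b=20)

Factorization: 464 = 2^4 × 29
By Fermat: n is sum of two squares iff every prime p ≡ 3 (mod 4) appears to even power.
All primes ≡ 3 (mod 4) appear to even power.
Search a = 0, 1, 2, … for 464 - a² a perfect square: first hit at a = 8: 464 - 64 = 400 = 20².
464 = 8² + 20² = 64 + 400 ✓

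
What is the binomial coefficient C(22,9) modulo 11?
0

Using Lucas' theorem:
Write n=22 and k=9 in base 11:
n in base 11: [2, 0]
k in base 11: [0, 9]
C(22,9) mod 11 = ∏ C(n_i, k_i) mod 11
Digit binomials (mod 11): C(2,0) = 1; C(0,9) = 0 (k_i > n_i)
Product: 1 × 0 = 0 ≡ 0 (mod 11)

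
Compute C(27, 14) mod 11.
9

Using Lucas' theorem:
Write n=27 and k=14 in base 11:
n in base 11: [2, 5]
k in base 11: [1, 3]
C(27,14) mod 11 = ∏ C(n_i, k_i) mod 11
Digit binomials (mod 11): C(2,1) = 2; C(5,3) = 10
Product: 2 × 10 = 20 ≡ 9 (mod 11)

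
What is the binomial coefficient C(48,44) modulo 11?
1

Using Lucas' theorem:
Write n=48 and k=44 in base 11:
n in base 11: [4, 4]
k in base 11: [4, 0]
C(48,44) mod 11 = ∏ C(n_i, k_i) mod 11
Digit binomials (mod 11): C(4,4) = 1; C(4,0) = 1
Product: 1 × 1 = 1 ≡ 1 (mod 11)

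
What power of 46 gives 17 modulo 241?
153

Baby-step giant-step with step n = ⌈√241⌉ = 16.
Baby steps 46^j mod 241 (j:value) for j=0..15: 0:1, 1:46, 2:188, 3:213, 4:158, 5:38, 6:61, 7:155, 8:141, 9:220, 10:239, 11:149, 12:106, 13:56, 14:166, 15:165.
Giant-step multiplier: 46^(-16) ≡ 46^(240-16) = 46^224 ≡ 160 (mod 241).
Giant steps γ_i = 17·160^i mod 241: γ_0=17, γ_1=69, γ_2=195, γ_3=111, γ_4=167, γ_5=210, γ_6=101, γ_7=13, γ_8=152, γ_9=220 (in table at j=9).
x = i·n + j = 9·16 + 9 = 153.
Check: 46^153 ≡ 17 (mod 241).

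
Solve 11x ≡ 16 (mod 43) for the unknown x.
x ≡ 21 (mod 43)

gcd(11, 43) = 1, which divides 16, so solutions exist.
Find 11^(-1) mod 43 by the extended Euclidean algorithm:
43 = 3 × 11 + 10  ⟹  10 = (1)·43 + (-3)·11
11 = 1 × 10 + 1  ⟹  1 = (-1)·43 + (4)·11
So (4)·11 ≡ 1 (mod 43), i.e. 11^(-1) ≡ 4 (mod 43).
x ≡ 4 × 16 = 64 ≡ 21 (mod 43).
Check: 11 × 21 = 231 ≡ 16 (mod 43).
Unique solution: x ≡ 21 (mod 43)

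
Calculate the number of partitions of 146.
27517052599

p(n) counts ways to write n as a sum of positive integers (order ignored).
Euler's pentagonal recurrence: p(k) = p(k-1) + p(k-2) - p(k-5) - p(k-7) + p(k-12) + p(k-15) - ... (offsets j(3j∓1)/2, signs ++--, p(0)=1, p(<0)=0).
DP table for k = 0..145: p(0)=1, p(1)=1, p(2)=2, p(3)=3, p(4)=5, p(5)=7, p(6)=11, p(7)=15, p(8)=22, p(9)=30, p(10)=42, p(11)=56, p(12)=77, p(13)=101, p(14)=135, p(15)=176, p(16)=231, p(17)=297, p(18)=385, p(19)=490, p(20)=627, p(21)=792, p(22)=1002, p(23)=1255, p(24)=1575, p(25)=1958, p(26)=2436, p(27)=3010, p(28)=3718, p(29)=4565, p(30)=5604, p(31)=6842, p(32)=8349, p(33)=10143, p(34)=12310, p(35)=14883, p(36)=17977, p(37)=21637, p(38)=26015, p(39)=31185, p(40)=37338, p(41)=44583, p(42)=53174, p(43)=63261, p(44)=75175, p(45)=89134, p(46)=105558, p(47)=124754, p(48)=147273, p(49)=173525, p(50)=204226, p(51)=239943, p(52)=281589, p(53)=329931, p(54)=386155, p(55)=451276, p(56)=526823, p(57)=614154, p(58)=715220, p(59)=831820, p(60)=966467, p(61)=1121505, p(62)=1300156, p(63)=1505499, p(64)=1741630, p(65)=2012558, p(66)=2323520, p(67)=2679689, p(68)=3087735, p(69)=3554345, p(70)=4087968, p(71)=4697205, p(72)=5392783, p(73)=6185689, p(74)=7089500, p(75)=8118264, p(76)=9289091, p(77)=10619863, p(78)=12132164, p(79)=13848650, p(80)=15796476, p(81)=18004327, p(82)=20506255, p(83)=23338469, p(84)=26543660, p(85)=30167357, p(86)=34262962, p(87)=38887673, p(88)=44108109, p(89)=49995925, p(90)=56634173, p(91)=64112359, p(92)=72533807, p(93)=82010177, p(94)=92669720, p(95)=104651419, p(96)=118114304, p(97)=133230930, p(98)=150198136, p(99)=169229875, p(100)=190569292, p(101)=214481126, p(102)=241265379, p(103)=271248950, p(104)=304801365, p(105)=342325709, p(106)=384276336, p(107)=431149389, p(108)=483502844, p(109)=541946240, p(110)=607163746, p(111)=679903203, p(112)=761002156, p(113)=851376628, p(114)=952050665, p(115)=1064144451, p(116)=1188908248, p(117)=1327710076, p(118)=1482074143, p(119)=1653668665, p(120)=1844349560, p(121)=2056148051, p(122)=2291320912, p(123)=2552338241, p(124)=2841940500, p(125)=3163127352, p(126)=3519222692, p(127)=3913864295, p(128)=4351078600, p(129)=4835271870, p(130)=5371315400, p(131)=5964539504, p(132)=6620830889, p(133)=7346629512, p(134)=8149040695, p(135)=9035836076, p(136)=10015581680, p(137)=11097645016, p(138)=12292341831, p(139)=13610949895, p(140)=15065878135, p(141)=16670689208, p(142)=18440293320, p(143)=20390982757, p(144)=22540654445, p(145)=24908858009.
Final step: p(146) = p(145) + p(144) - p(141) - p(139) + p(134) + p(131) - p(124) - p(120) + p(111) + p(106) - p(95) - p(89) + p(76) + p(69) - p(54) - p(46) + p(29) + p(20) - p(1)
= 24908858009 + 22540654445 - 16670689208 - 13610949895 + 8149040695 + 5964539504 - 2841940500 - 1844349560 + 679903203 + 384276336 - 104651419 - 49995925 + 9289091 + 3554345 - 386155 - 105558 + 4565 + 627 - 1
= 27517052599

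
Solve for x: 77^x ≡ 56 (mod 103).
68

Baby-step giant-step with step n = ⌈√103⌉ = 11.
Baby steps 77^j mod 103 (j:value) for j=0..10: 0:1, 1:77, 2:58, 3:37, 4:68, 5:86, 6:30, 7:44, 8:92, 9:80, 10:83.
Giant-step multiplier: 77^(-11) ≡ 77^(102-11) = 77^91 ≡ 62 (mod 103).
Giant steps γ_i = 56·62^i mod 103: γ_0=56, γ_1=73, γ_2=97, γ_3=40, γ_4=8, γ_5=84, γ_6=58 (in table at j=2).
x = i·n + j = 6·11 + 2 = 68.
Check: 77^68 ≡ 56 (mod 103).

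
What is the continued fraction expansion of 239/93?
[2; 1, 1, 3, 13]

Euclidean algorithm steps:
239 = 2 × 93 + 53
93 = 1 × 53 + 40
53 = 1 × 40 + 13
40 = 3 × 13 + 1
13 = 13 × 1 + 0
Continued fraction: [2; 1, 1, 3, 13]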